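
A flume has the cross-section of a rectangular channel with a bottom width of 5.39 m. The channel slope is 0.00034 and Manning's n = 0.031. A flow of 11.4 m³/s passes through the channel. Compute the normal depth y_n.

y_n = 2.86 m

Manning's equation rearranged: A R^(2/3) = nQ / (1·√S) = 0.031 × 11.4 / (√0.00034) = 19.17.
Try y = 2.34 m: A R^(2/3) = 14.66 — short.
Try y = 2.86 m: A R^(2/3) = 19.18 — ≈ 19.17.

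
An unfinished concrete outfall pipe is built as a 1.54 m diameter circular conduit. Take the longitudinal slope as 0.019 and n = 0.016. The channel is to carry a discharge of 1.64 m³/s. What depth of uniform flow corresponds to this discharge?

y_n = 0.459 m

Manning's equation rearranged: A R^(2/3) = nQ / (1·√S) = 0.016 × 1.64 / (√0.019) = 0.1904.
Try y = 0.557 m: A R^(2/3) = 0.2757 — over.
Try y = 0.376 m: A R^(2/3) = 0.1288 — short.
Try y = 0.459 m: A R^(2/3) = 0.1906 — close enough.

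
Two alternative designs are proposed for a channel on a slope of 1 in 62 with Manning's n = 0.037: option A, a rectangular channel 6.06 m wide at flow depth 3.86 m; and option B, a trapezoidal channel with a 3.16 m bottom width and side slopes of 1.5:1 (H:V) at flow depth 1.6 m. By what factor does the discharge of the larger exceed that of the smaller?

Channel A: Flow area A = b·y = 6.06 × 3.86 = 23.39 m². Wetted perimeter P = b + 2y = 6.06 + 2×3.86 = 13.78 m. Hydraulic radius R = A/P = 23.39/13.78 = 1.698 m. Q_A = (1/0.037)·23.39·1.698^(2/3)·√0.01613 = 114.3 m³/s.
Channel B: With bottom width b = 3.16 m and side slope z = 1.5: A = (b + zy)y = (3.16 + 1.5×1.6)×1.6 = 8.896 m²; P = b + 2y√(1+z²) = 3.16 + 2×1.6×1.803 = 8.929 m. Hydraulic radius R = A/P = 8.896/8.929 = 0.9963 m. Q_B = (1/0.037)·8.896·0.9963^(2/3)·√0.01613 = 30.46 m³/s.
The larger discharge is 114.3 m³/s and the smaller is 30.46 m³/s; the ratio is 3.75.

3.75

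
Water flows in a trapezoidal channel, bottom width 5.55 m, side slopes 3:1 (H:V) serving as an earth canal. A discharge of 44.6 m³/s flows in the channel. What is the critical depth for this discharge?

At critical depth, Q² T / (g A³) = 1, i.e. A³/T = Q²/g = 44.6²/9.81 = 202.8.
Try y = 1.71 m: A³/T = 385.3 — over.
Try y = 1.19 m: A³/T = 100.7 — short.
Try y = 1.44 m: A³/T = 202.3 — close enough.

y_c = 1.44 m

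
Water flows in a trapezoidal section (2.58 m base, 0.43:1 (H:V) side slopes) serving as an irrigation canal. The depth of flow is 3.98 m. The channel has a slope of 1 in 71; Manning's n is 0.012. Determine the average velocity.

With bottom width b = 2.58 m and side slope z = 0.43: A = (b + zy)y = (2.58 + 0.43×3.98)×3.98 = 17.08 m²; P = b + 2y√(1+z²) = 2.58 + 2×3.98×1.089 = 11.24 m.
Hydraulic radius R = A/P = 17.08/11.24 = 1.519 m.
From Manning's equation, V = (1/n) R^(2/3) S^(1/2) = (1/0.012) × 1.519^(2/3) × 0.01408^(1/2) = 13.1 m/s.

V = 13.1 m/s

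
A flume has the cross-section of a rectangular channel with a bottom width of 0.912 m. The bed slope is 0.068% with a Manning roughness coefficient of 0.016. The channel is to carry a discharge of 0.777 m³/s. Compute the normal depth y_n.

y_n = 1.11 m

Manning's equation rearranged: A R^(2/3) = nQ / (1·√S) = 0.016 × 0.777 / (√0.00068) = 0.4767.
Trying y = 1.38 m: A R^(2/3) = 0.6164 — high.
Trying y = 0.84 m: A R^(2/3) = 0.3399 — low.
Trying y = 1.11 m: A R^(2/3) = 0.4768 — ≈ 0.4767.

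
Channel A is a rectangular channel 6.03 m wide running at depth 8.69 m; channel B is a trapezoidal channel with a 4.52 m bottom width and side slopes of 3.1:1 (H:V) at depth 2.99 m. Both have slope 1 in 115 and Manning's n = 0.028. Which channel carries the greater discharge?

channel A

Channel A: Flow area A = b·y = 6.03 × 8.69 = 52.4 m². Wetted perimeter P = b + 2y = 6.03 + 2×8.69 = 23.41 m. Hydraulic radius R = A/P = 52.4/23.41 = 2.238 m. Q_A = (1/0.028)·52.4·2.238^(2/3)·√0.008696 = 298.6 m³/s.
Channel B: With bottom width b = 4.52 m and side slope z = 3.1: A = (b + zy)y = (4.52 + 3.1×2.99)×2.99 = 41.23 m²; P = b + 2y√(1+z²) = 4.52 + 2×2.99×3.257 = 24 m. Hydraulic radius R = A/P = 41.23/24 = 1.718 m. Q_B = (1/0.028)·41.23·1.718^(2/3)·√0.008696 = 197 m³/s.
Q_A = 298.6 m³/s vs Q_B = 197 m³/s, so channel A carries more.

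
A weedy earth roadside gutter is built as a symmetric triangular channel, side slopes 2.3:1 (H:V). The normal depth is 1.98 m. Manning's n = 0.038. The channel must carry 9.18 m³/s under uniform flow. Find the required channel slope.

For a triangular section with side slope z = 2.3: A = zy² = 2.3×1.98² = 9.017 m²; P = 2y√(1+z²) = 2×1.98×2.508 = 9.932 m.
Hydraulic radius R = A/P = 9.017/9.932 = 0.9079 m.
From Manning's equation, S = [nQ / (1 A R^(2/3))]² = [0.038 × 9.18 / (1 × 9.017 × 0.9079^(2/3))]² = 0.0017.

S = 0.0017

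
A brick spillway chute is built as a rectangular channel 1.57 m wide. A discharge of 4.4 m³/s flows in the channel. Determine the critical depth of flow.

For a rectangular channel, critical depth y_c = (q²/g)^(1/3) where q = Q/b = 4.4/1.57 = 2.803 m²/s.
So y_c = (2.803²/9.81)^(1/3) = 0.929 m.

y_c = 0.929 m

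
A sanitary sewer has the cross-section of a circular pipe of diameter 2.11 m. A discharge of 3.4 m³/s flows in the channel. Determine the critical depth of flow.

At critical depth, Q² T / (g A³) = 1, i.e. A³/T = Q²/g = 3.4²/9.81 = 1.178.
Trying y = 0.954 m: A³/T = 1.724 — high.
Trying y = 0.761 m: A³/T = 0.7237 — low.
Trying y = 0.864 m: A³/T = 1.179 — ≈ 1.178.

y_c = 0.864 m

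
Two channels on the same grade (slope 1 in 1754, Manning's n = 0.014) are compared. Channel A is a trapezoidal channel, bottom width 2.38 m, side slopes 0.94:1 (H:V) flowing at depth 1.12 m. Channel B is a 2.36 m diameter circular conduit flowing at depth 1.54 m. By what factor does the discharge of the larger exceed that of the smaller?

Channel A: With bottom width b = 2.38 m and side slope z = 0.94: A = (b + zy)y = (2.38 + 0.94×1.12)×1.12 = 3.845 m²; P = b + 2y√(1+z²) = 2.38 + 2×1.12×1.372 = 5.454 m. Hydraulic radius R = A/P = 3.845/5.454 = 0.7049 m. Q_A = (1/0.014)·3.845·0.7049^(2/3)·√0.0005701 = 5.194 m³/s.
Channel B: For a circular section of diameter D = 2.36 m at depth y = 1.54 m, the central angle is θ = 2 arccos(1 − 2y/D) = 3.762 rad. Then A = (D²/8)(θ − sin θ) = 3.023 m² and P = Dθ/2 = 4.439 m. Hydraulic radius R = A/P = 3.023/4.439 = 0.6811 m. Q_B = (1/0.014)·3.023·0.6811^(2/3)·√0.0005701 = 3.992 m³/s.
The larger discharge is 5.194 m³/s and the smaller is 3.992 m³/s; the ratio is 1.3.

1.3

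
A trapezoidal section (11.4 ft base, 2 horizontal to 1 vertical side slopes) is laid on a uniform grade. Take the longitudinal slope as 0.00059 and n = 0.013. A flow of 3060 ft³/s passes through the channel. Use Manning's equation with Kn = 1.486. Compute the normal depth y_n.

Manning's equation rearranged: A R^(2/3) = nQ / (1.486·√S) = 0.013 × 3060 / (1.486 × √0.00059) = 1102.
At y = 8.07 ft: A R^(2/3) = 621.8 — too small.
At y = 12.1 ft: A R^(2/3) = 1512 — too large.
At y = 10.5 ft: A R^(2/3) = 1102 — close enough.

y_n = 10.5 ft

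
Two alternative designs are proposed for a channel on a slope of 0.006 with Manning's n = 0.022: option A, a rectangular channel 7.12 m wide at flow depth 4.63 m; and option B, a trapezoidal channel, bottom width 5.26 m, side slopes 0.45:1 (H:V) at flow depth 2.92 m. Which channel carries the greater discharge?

Channel A: Flow area A = b·y = 7.12 × 4.63 = 32.97 m². Wetted perimeter P = b + 2y = 7.12 + 2×4.63 = 16.38 m. Hydraulic radius R = A/P = 32.97/16.38 = 2.013 m. Q_A = (1/0.022)·32.97·2.013^(2/3)·√0.006 = 185 m³/s.
Channel B: With bottom width b = 5.26 m and side slope z = 0.45: A = (b + zy)y = (5.26 + 0.45×2.92)×2.92 = 19.2 m²; P = b + 2y√(1+z²) = 5.26 + 2×2.92×1.097 = 11.66 m. Hydraulic radius R = A/P = 19.2/11.66 = 1.646 m. Q_B = (1/0.022)·19.2·1.646^(2/3)·√0.006 = 94.21 m³/s.
Q_A = 185 m³/s vs Q_B = 94.21 m³/s, so channel A carries more.

channel A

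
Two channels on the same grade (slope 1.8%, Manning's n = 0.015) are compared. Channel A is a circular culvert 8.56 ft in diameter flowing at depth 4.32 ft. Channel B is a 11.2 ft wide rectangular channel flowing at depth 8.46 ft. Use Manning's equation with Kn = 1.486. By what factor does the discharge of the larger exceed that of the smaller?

Channel A: For a circular section of diameter D = 8.56 ft at depth y = 4.32 ft, the central angle is θ = 2 arccos(1 − 2y/D) = 3.16 rad. Then A = (D²/8)(θ − sin θ) = 29.12 ft² and P = Dθ/2 = 13.53 ft. Hydraulic radius R = A/P = 29.12/13.53 = 2.153 ft. Q_A = (1.486/0.015)·29.12·2.153^(2/3)·√0.018 = 645.2 ft³/s.
Channel B: Flow area A = b·y = 11.2 × 8.46 = 94.75 ft². Wetted perimeter P = b + 2y = 11.2 + 2×8.46 = 28.12 ft. Hydraulic radius R = A/P = 94.75/28.12 = 3.37 ft. Q_B = (1.486/0.015)·94.75·3.37^(2/3)·√0.018 = 2831 ft³/s.
The larger discharge is 2831 ft³/s and the smaller is 645.2 ft³/s; the ratio is 4.39.

4.39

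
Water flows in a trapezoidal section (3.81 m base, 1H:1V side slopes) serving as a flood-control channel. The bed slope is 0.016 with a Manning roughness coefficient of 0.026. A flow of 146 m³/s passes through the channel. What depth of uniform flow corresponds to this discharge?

y_n = 3.07 m

Manning's equation rearranged: A R^(2/3) = nQ / (1·√S) = 0.026 × 146 / (√0.016) = 30.01.
At y = 2.3 m: A R^(2/3) = 17.27 — low.
At y = 3.07 m: A R^(2/3) = 29.98 — ≈ 30.01.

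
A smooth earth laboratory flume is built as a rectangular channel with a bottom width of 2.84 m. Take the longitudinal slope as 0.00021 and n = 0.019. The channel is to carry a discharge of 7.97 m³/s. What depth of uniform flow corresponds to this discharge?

Manning's equation rearranged: A R^(2/3) = nQ / (1·√S) = 0.019 × 7.97 / (√0.00021) = 10.45.
At y = 4.09 m: A R^(2/3) = 12.03 — too large.
At y = 3.18 m: A R^(2/3) = 8.92 — too small.
At y = 3.63 m: A R^(2/3) = 10.45 — close enough.

y_n = 3.63 m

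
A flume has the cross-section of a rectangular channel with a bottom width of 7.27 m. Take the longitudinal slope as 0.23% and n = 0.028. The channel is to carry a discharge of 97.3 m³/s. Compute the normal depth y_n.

y_n = 4.81 m

Manning's equation rearranged: A R^(2/3) = nQ / (1·√S) = 0.028 × 97.3 / (√0.0023) = 56.81.
Trying y = 3.9 m: A R^(2/3) = 43.21 — short.
Trying y = 5.4 m: A R^(2/3) = 65.85 — over.
Trying y = 4.81 m: A R^(2/3) = 56.8 — matches.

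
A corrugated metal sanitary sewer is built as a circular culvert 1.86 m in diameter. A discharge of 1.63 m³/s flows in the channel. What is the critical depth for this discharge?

y_c = 0.612 m

At critical depth, Q² T / (g A³) = 1, i.e. A³/T = Q²/g = 1.63²/9.81 = 0.2708.
At y = 0.697 m: A³/T = 0.4464 — over.
At y = 0.443 m: A³/T = 0.07703 — short.
At y = 0.612 m: A³/T = 0.2703 — matches.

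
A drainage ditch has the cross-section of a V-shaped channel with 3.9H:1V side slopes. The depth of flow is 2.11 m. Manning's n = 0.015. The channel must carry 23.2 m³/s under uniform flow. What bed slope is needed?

For a triangular section with side slope z = 3.9: A = zy² = 3.9×2.11² = 17.36 m²; P = 2y√(1+z²) = 2×2.11×4.026 = 16.99 m.
Hydraulic radius R = A/P = 17.36/16.99 = 1.022 m.
From Manning's equation, S = [nQ / (1 A R^(2/3))]² = [0.015 × 23.2 / (1 × 17.36 × 1.022^(2/3))]² = 0.00039.

S = 0.00039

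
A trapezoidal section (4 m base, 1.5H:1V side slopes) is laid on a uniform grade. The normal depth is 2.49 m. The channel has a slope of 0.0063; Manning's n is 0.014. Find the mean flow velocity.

With bottom width b = 4 m and side slope z = 1.5: A = (b + zy)y = (4 + 1.5×2.49)×2.49 = 19.26 m²; P = b + 2y√(1+z²) = 4 + 2×2.49×1.803 = 12.98 m.
Hydraulic radius R = A/P = 19.26/12.98 = 1.484 m.
From Manning's equation, V = (1/n) R^(2/3) S^(1/2) = (1/0.014) × 1.484^(2/3) × 0.0063^(1/2) = 7.38 m/s.

V = 7.38 m/s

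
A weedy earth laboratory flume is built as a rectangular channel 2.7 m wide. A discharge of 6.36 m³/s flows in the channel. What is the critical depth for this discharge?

For a rectangular channel, critical depth y_c = (q²/g)^(1/3) where q = Q/b = 6.36/2.7 = 2.356 m²/s.
So y_c = (2.356²/9.81)^(1/3) = 0.827 m.

y_c = 0.827 m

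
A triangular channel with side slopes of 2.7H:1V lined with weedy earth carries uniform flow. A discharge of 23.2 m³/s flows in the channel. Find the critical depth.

y_c = 1.72 m

At critical depth, Q² T / (g A³) = 1, i.e. A³/T = Q²/g = 23.2²/9.81 = 54.87.
At y = 1.48 m: A³/T = 25.88 — short.
At y = 2.2 m: A³/T = 187.8 — over.
At y = 1.72 m: A³/T = 54.87 — close enough.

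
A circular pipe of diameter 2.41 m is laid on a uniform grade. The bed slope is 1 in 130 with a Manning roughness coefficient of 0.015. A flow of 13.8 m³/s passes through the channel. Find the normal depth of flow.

Manning's equation rearranged: A R^(2/3) = nQ / (1·√S) = 0.015 × 13.8 / (√0.007692) = 2.36.
At y = 1.19 m: A R^(2/3) = 1.593 — low.
At y = 1.92 m: A R^(2/3) = 3.168 — high.
At y = 1.52 m: A R^(2/3) = 2.356 — ≈ 2.36.

y_n = 1.52 m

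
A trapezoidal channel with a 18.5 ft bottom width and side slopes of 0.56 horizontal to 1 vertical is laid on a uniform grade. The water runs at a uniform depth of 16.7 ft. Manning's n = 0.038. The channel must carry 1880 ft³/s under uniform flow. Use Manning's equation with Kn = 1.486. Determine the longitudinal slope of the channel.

S = 0.000647

With bottom width b = 18.5 ft and side slope z = 0.56: A = (b + zy)y = (18.5 + 0.56×16.7)×16.7 = 465.1 ft²; P = b + 2y√(1+z²) = 18.5 + 2×16.7×1.146 = 56.78 ft.
Hydraulic radius R = A/P = 465.1/56.78 = 8.192 ft.
From Manning's equation, S = [nQ / (1.486 A R^(2/3))]² = [0.038 × 1880 / (1.486 × 465.1 × 8.192^(2/3))]² = 0.000647.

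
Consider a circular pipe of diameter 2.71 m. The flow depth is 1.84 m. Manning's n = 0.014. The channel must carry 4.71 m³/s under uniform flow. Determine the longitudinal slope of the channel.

For a circular section of diameter D = 2.71 m at depth y = 1.84 m, the central angle is θ = 2 arccos(1 − 2y/D) = 3.874 rad. Then A = (D²/8)(θ − sin θ) = 4.17 m² and P = Dθ/2 = 5.249 m.
Hydraulic radius R = A/P = 4.17/5.249 = 0.7944 m.
From Manning's equation, S = [nQ / (1 A R^(2/3))]² = [0.014 × 4.71 / (1 × 4.17 × 0.7944^(2/3))]² = 0.00034.

S = 0.00034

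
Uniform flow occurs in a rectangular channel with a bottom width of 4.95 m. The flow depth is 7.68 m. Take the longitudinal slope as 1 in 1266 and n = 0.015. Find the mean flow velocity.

V = 2.85 m/s

Flow area A = b·y = 4.95 × 7.68 = 38.02 m². Wetted perimeter P = b + 2y = 4.95 + 2×7.68 = 20.31 m.
Hydraulic radius R = A/P = 38.02/20.31 = 1.872 m.
From Manning's equation, V = (1/n) R^(2/3) S^(1/2) = (1/0.015) × 1.872^(2/3) × 0.0007899^(1/2) = 2.85 m/s.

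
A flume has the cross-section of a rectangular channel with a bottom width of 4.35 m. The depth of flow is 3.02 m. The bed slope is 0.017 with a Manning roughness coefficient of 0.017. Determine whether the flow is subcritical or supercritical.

Flow area A = b·y = 4.35 × 3.02 = 13.14 m². Wetted perimeter P = b + 2y = 4.35 + 2×3.02 = 10.39 m.
Hydraulic radius R = A/P = 13.14/10.39 = 1.264 m.
V = (1/n) R^(2/3) √S = (1/0.017) × 1.264^(2/3) × √0.017 = 8.968 m/s. Hydraulic depth D_h = A/T = 13.14/4.35 = 3.02 m.
Froude number Fr = V/√(g·D_h) = 8.968/√(9.81×3.02) = 1.65, which is greater than 1, so the flow is supercritical.

supercritical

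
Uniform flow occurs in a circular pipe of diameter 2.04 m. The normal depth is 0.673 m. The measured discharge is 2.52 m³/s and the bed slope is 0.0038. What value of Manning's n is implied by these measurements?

For a circular section of diameter D = 2.04 m at depth y = 0.673 m, the central angle is θ = 2 arccos(1 − 2y/D) = 2.447 rad. Then A = (D²/8)(θ − sin θ) = 0.9403 m² and P = Dθ/2 = 2.496 m.
Hydraulic radius R = A/P = 0.9403/2.496 = 0.3767 m.
Rearranging Manning's equation: n = (1/Q) A R^(2/3) S^(1/2) = (1/2.52) × 0.9403 × 0.3767^(2/3) × √0.0038 = 0.012.

n = 0.012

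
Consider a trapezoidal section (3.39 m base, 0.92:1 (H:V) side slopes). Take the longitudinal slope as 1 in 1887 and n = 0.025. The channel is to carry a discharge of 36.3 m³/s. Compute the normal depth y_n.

y_n = 3.76 m

Manning's equation rearranged: A R^(2/3) = nQ / (1·√S) = 0.025 × 36.3 / (√0.0005299) = 39.42.
At y = 4.22 m: A R^(2/3) = 49.77 — over.
At y = 2.89 m: A R^(2/3) = 23.46 — short.
At y = 3.76 m: A R^(2/3) = 39.4 — matches.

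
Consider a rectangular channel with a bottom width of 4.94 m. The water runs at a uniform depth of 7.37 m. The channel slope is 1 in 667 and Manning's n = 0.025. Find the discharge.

Flow area A = b·y = 4.94 × 7.37 = 36.41 m². Wetted perimeter P = b + 2y = 4.94 + 2×7.37 = 19.68 m.
Hydraulic radius R = A/P = 36.41/19.68 = 1.85 m.
Manning's equation: Q = (1/n) A R^(2/3) S^(1/2) = (1/0.025) × 36.41 × 1.85^(2/3) × 0.001499^(1/2) = 85 m³/s.

Q = 85 m³/s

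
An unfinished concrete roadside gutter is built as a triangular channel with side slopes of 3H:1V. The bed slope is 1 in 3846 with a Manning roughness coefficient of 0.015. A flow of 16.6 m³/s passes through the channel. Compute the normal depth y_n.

Manning's equation rearranged: A R^(2/3) = nQ / (1·√S) = 0.015 × 16.6 / (√0.00026) = 15.44.
At y = 1.58 m: A R^(2/3) = 6.179 — low.
At y = 2.62 m: A R^(2/3) = 23.8 — high.
At y = 2.23 m: A R^(2/3) = 15.49 — matches.

y_n = 2.23 m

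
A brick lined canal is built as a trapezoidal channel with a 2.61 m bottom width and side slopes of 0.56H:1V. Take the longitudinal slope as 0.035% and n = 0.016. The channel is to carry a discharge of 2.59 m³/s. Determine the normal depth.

y_n = 0.96 m

Manning's equation rearranged: A R^(2/3) = nQ / (1·√S) = 0.016 × 2.59 / (√0.00035) = 2.215.
At y = 0.694 m: A R^(2/3) = 1.303 — short.
At y = 1.13 m: A R^(2/3) = 2.902 — over.
At y = 0.96 m: A R^(2/3) = 2.216 — close enough.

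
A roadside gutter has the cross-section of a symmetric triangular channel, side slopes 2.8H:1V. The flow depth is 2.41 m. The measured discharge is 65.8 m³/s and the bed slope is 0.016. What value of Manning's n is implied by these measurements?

For a triangular section with side slope z = 2.8: A = zy² = 2.8×2.41² = 16.26 m²; P = 2y√(1+z²) = 2×2.41×2.973 = 14.33 m.
Hydraulic radius R = A/P = 16.26/14.33 = 1.135 m.
Rearranging Manning's equation: n = (1/Q) A R^(2/3) S^(1/2) = (1/65.8) × 16.26 × 1.135^(2/3) × √0.016 = 0.034.

n = 0.034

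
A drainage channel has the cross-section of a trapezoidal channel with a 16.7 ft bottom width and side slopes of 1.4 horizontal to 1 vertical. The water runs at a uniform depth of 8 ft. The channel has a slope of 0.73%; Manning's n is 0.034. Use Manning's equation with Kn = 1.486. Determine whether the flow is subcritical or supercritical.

subcritical

With bottom width b = 16.7 ft and side slope z = 1.4: A = (b + zy)y = (16.7 + 1.4×8)×8 = 223.2 ft²; P = b + 2y√(1+z²) = 16.7 + 2×8×1.72 = 44.23 ft.
Hydraulic radius R = A/P = 223.2/44.23 = 5.047 ft.
V = (1.486/n) R^(2/3) √S = (1.486/0.034) × 5.047^(2/3) × √0.0073 = 10.99 ft/s. Hydraulic depth D_h = A/T = 223.2/39.1 = 5.708 ft.
Froude number Fr = V/√(g·D_h) = 10.99/√(32.2×5.708) = 0.81, which is less than 1, so the flow is subcritical.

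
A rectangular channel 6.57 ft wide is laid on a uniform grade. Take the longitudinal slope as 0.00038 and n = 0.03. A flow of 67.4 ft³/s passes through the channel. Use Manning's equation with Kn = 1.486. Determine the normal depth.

y_n = 6.35 ft

Manning's equation rearranged: A R^(2/3) = nQ / (1.486·√S) = 0.03 × 67.4 / (1.486 × √0.00038) = 69.8.
Trying y = 8 ft: A R^(2/3) = 92.34 — high.
Trying y = 4.77 ft: A R^(2/3) = 48.84 — low.
Trying y = 6.35 ft: A R^(2/3) = 69.82 — ≈ 69.8.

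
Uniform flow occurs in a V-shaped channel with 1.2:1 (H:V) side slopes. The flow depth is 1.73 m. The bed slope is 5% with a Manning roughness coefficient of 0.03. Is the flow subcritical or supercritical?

For a triangular section with side slope z = 1.2: A = zy² = 1.2×1.73² = 3.591 m²; P = 2y√(1+z²) = 2×1.73×1.562 = 5.405 m.
Hydraulic radius R = A/P = 3.591/5.405 = 0.6645 m.
V = (1/n) R^(2/3) √S = (1/0.03) × 0.6645^(2/3) × √0.05 = 5.676 m/s. Hydraulic depth D_h = A/T = 3.591/4.152 = 0.865 m.
Froude number Fr = V/√(g·D_h) = 5.676/√(9.81×0.865) = 1.95, which is greater than 1, so the flow is supercritical.

supercritical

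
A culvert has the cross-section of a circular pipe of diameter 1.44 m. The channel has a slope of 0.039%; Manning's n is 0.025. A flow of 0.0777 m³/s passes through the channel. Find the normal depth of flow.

y_n = 0.336 m

Manning's equation rearranged: A R^(2/3) = nQ / (1·√S) = 0.025 × 0.0777 / (√0.00039) = 0.09836.
At y = 0.412 m: A R^(2/3) = 0.1472 — over.
At y = 0.251 m: A R^(2/3) = 0.05455 — short.
At y = 0.336 m: A R^(2/3) = 0.09841 — ≈ 0.09836.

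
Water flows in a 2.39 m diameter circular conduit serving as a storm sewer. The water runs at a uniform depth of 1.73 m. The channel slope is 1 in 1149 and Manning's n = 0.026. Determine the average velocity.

V = 0.907 m/s

For a circular section of diameter D = 2.39 m at depth y = 1.73 m, the central angle is θ = 2 arccos(1 − 2y/D) = 4.07 rad. Then A = (D²/8)(θ − sin θ) = 3.478 m² and P = Dθ/2 = 4.864 m.
Hydraulic radius R = A/P = 3.478/4.864 = 0.715 m.
From Manning's equation, V = (1/n) R^(2/3) S^(1/2) = (1/0.026) × 0.715^(2/3) × 0.0008703^(1/2) = 0.907 m/s.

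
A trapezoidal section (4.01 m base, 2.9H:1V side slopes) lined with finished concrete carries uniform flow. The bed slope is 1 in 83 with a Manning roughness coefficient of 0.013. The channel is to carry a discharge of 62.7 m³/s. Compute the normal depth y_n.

y_n = 1.18 m

Manning's equation rearranged: A R^(2/3) = nQ / (1·√S) = 0.013 × 62.7 / (√0.01205) = 7.426.
At y = 0.867 m: A R^(2/3) = 4.052 — low.
At y = 1.29 m: A R^(2/3) = 8.891 — high.
At y = 1.18 m: A R^(2/3) = 7.428 — close enough.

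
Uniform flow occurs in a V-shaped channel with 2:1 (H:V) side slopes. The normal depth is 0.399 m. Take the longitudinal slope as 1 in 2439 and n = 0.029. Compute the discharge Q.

Q = 0.0705 m³/s

For a triangular section with side slope z = 2: A = zy² = 2×0.399² = 0.3184 m²; P = 2y√(1+z²) = 2×0.399×2.236 = 1.784 m.
Hydraulic radius R = A/P = 0.3184/1.784 = 0.1784 m.
Manning's equation: Q = (1/n) A R^(2/3) S^(1/2) = (1/0.029) × 0.3184 × 0.1784^(2/3) × 0.00041^(1/2) = 0.0705 m³/s.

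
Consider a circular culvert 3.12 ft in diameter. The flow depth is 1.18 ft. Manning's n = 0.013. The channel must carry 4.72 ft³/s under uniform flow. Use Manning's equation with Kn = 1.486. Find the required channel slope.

For a circular section of diameter D = 3.12 ft at depth y = 1.18 ft, the central angle is θ = 2 arccos(1 − 2y/D) = 2.649 rad. Then A = (D²/8)(θ − sin θ) = 2.649 ft² and P = Dθ/2 = 4.133 ft.
Hydraulic radius R = A/P = 2.649/4.133 = 0.6409 ft.
From Manning's equation, S = [nQ / (1.486 A R^(2/3))]² = [0.013 × 4.72 / (1.486 × 2.649 × 0.6409^(2/3))]² = 0.00044.

S = 0.00044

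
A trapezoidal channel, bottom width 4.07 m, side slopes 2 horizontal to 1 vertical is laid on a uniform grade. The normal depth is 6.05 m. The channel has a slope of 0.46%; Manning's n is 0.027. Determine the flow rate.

Q = 527 m³/s

With bottom width b = 4.07 m and side slope z = 2: A = (b + zy)y = (4.07 + 2×6.05)×6.05 = 97.83 m²; P = b + 2y√(1+z²) = 4.07 + 2×6.05×2.236 = 31.13 m.
Hydraulic radius R = A/P = 97.83/31.13 = 3.143 m.
Manning's equation: Q = (1/n) A R^(2/3) S^(1/2) = (1/0.027) × 97.83 × 3.143^(2/3) × 0.0046^(1/2) = 527 m³/s.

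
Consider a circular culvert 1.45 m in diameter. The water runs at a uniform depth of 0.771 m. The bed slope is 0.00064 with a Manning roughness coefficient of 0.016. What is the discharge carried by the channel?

For a circular section of diameter D = 1.45 m at depth y = 0.771 m, the central angle is θ = 2 arccos(1 − 2y/D) = 3.269 rad. Then A = (D²/8)(θ − sin θ) = 0.8923 m² and P = Dθ/2 = 2.37 m.
Hydraulic radius R = A/P = 0.8923/2.37 = 0.3765 m.
Manning's equation: Q = (1/n) A R^(2/3) S^(1/2) = (1/0.016) × 0.8923 × 0.3765^(2/3) × 0.00064^(1/2) = 0.736 m³/s.

Q = 0.736 m³/s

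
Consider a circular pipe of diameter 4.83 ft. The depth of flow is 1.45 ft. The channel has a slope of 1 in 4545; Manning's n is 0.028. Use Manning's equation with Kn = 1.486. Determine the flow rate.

Q = 3.21 ft³/s

For a circular section of diameter D = 4.83 ft at depth y = 1.45 ft, the central angle is θ = 2 arccos(1 − 2y/D) = 2.319 rad. Then A = (D²/8)(θ − sin θ) = 4.627 ft² and P = Dθ/2 = 5.602 ft.
Hydraulic radius R = A/P = 4.627/5.602 = 0.8261 ft.
Manning's equation: Q = (1.486/n) A R^(2/3) S^(1/2) = (1.486/0.028) × 4.627 × 0.8261^(2/3) × 0.00022^(1/2) = 3.21 ft³/s.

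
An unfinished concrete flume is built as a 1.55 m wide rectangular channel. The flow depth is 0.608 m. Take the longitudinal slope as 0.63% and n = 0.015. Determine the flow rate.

Flow area A = b·y = 1.55 × 0.608 = 0.9424 m². Wetted perimeter P = b + 2y = 1.55 + 2×0.608 = 2.766 m.
Hydraulic radius R = A/P = 0.9424/2.766 = 0.3407 m.
Manning's equation: Q = (1/n) A R^(2/3) S^(1/2) = (1/0.015) × 0.9424 × 0.3407^(2/3) × 0.0063^(1/2) = 2.43 m³/s.

Q = 2.43 m³/s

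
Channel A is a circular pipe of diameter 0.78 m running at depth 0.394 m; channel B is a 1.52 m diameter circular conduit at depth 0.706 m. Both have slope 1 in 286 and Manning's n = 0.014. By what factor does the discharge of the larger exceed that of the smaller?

5.13

Channel A: For a circular section of diameter D = 0.78 m at depth y = 0.394 m, the central angle is θ = 2 arccos(1 − 2y/D) = 3.162 rad. Then A = (D²/8)(θ − sin θ) = 0.242 m² and P = Dθ/2 = 1.233 m. Hydraulic radius R = A/P = 0.242/1.233 = 0.1963 m. Q_A = (1/0.014)·0.242·0.1963^(2/3)·√0.003497 = 0.3453 m³/s.
Channel B: For a circular section of diameter D = 1.52 m at depth y = 0.706 m, the central angle is θ = 2 arccos(1 − 2y/D) = 2.999 rad. Then A = (D²/8)(θ − sin θ) = 0.8253 m² and P = Dθ/2 = 2.28 m. Hydraulic radius R = A/P = 0.8253/2.28 = 0.362 m. Q_B = (1/0.014)·0.8253·0.362^(2/3)·√0.003497 = 1.771 m³/s.
The larger discharge is 1.771 m³/s and the smaller is 0.3453 m³/s; the ratio is 5.13.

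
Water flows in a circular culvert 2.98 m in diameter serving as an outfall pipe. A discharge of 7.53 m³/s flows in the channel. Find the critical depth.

y_c = 1.18 m

At critical depth, Q² T / (g A³) = 1, i.e. A³/T = Q²/g = 7.53²/9.81 = 5.78.
Trying y = 1.38 m: A³/T = 10.62 — high.
Trying y = 1.04 m: A³/T = 3.582 — low.
Trying y = 1.18 m: A³/T = 5.825 — close enough.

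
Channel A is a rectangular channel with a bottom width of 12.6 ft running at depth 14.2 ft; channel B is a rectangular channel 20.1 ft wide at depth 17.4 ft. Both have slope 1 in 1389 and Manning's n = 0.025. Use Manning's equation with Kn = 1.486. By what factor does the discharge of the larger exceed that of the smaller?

Channel A: Flow area A = b·y = 12.6 × 14.2 = 178.9 ft². Wetted perimeter P = b + 2y = 12.6 + 2×14.2 = 41 ft. Hydraulic radius R = A/P = 178.9/41 = 4.364 ft. Q_A = (1.486/0.025)·178.9·4.364^(2/3)·√0.0007199 = 762 ft³/s.
Channel B: Flow area A = b·y = 20.1 × 17.4 = 349.7 ft². Wetted perimeter P = b + 2y = 20.1 + 2×17.4 = 54.9 ft. Hydraulic radius R = A/P = 349.7/54.9 = 6.37 ft. Q_B = (1.486/0.025)·349.7·6.37^(2/3)·√0.0007199 = 1917 ft³/s.
The larger discharge is 1917 ft³/s and the smaller is 762 ft³/s; the ratio is 2.52.

2.52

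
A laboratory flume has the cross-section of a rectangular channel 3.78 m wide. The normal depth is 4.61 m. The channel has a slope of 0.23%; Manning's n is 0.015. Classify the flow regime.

Flow area A = b·y = 3.78 × 4.61 = 17.43 m². Wetted perimeter P = b + 2y = 3.78 + 2×4.61 = 13 m.
Hydraulic radius R = A/P = 17.43/13 = 1.34 m.
V = (1/n) R^(2/3) √S = (1/0.015) × 1.34^(2/3) × √0.0023 = 3.887 m/s. Hydraulic depth D_h = A/T = 17.43/3.78 = 4.61 m.
Froude number Fr = V/√(g·D_h) = 3.887/√(9.81×4.61) = 0.578, which is less than 1, so the flow is subcritical.

subcritical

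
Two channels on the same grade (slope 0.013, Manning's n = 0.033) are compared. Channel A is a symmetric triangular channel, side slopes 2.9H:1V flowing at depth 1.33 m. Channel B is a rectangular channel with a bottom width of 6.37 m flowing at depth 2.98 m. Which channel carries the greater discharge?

channel B

Channel A: For a triangular section with side slope z = 2.9: A = zy² = 2.9×1.33² = 5.13 m²; P = 2y√(1+z²) = 2×1.33×3.068 = 8.16 m. Hydraulic radius R = A/P = 5.13/8.16 = 0.6287 m. Q_A = (1/0.033)·5.13·0.6287^(2/3)·√0.013 = 13.01 m³/s.
Channel B: Flow area A = b·y = 6.37 × 2.98 = 18.98 m². Wetted perimeter P = b + 2y = 6.37 + 2×2.98 = 12.33 m. Hydraulic radius R = A/P = 18.98/12.33 = 1.54 m. Q_B = (1/0.033)·18.98·1.54^(2/3)·√0.013 = 87.45 m³/s.
Q_A = 13.01 m³/s vs Q_B = 87.45 m³/s, so channel B carries more.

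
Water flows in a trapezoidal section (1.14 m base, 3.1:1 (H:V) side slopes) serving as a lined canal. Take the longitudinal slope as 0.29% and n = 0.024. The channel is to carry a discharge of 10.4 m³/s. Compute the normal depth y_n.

Manning's equation rearranged: A R^(2/3) = nQ / (1·√S) = 0.024 × 10.4 / (√0.0029) = 4.635.
At y = 0.945 m: A R^(2/3) = 2.509 — too small.
At y = 1.36 m: A R^(2/3) = 5.897 — too large.
At y = 1.23 m: A R^(2/3) = 4.644 — ≈ 4.635.

y_n = 1.23 m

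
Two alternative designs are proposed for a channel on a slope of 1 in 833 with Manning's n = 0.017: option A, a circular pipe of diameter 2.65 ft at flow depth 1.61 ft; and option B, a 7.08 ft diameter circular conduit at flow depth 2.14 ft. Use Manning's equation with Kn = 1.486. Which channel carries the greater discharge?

channel B

Channel A: For a circular section of diameter D = 2.65 ft at depth y = 1.61 ft, the central angle is θ = 2 arccos(1 − 2y/D) = 3.575 rad. Then A = (D²/8)(θ − sin θ) = 3.507 ft² and P = Dθ/2 = 4.737 ft. Hydraulic radius R = A/P = 3.507/4.737 = 0.7404 ft. Q_A = (1.486/0.017)·3.507·0.7404^(2/3)·√0.0012 = 8.693 ft³/s.
Channel B: For a circular section of diameter D = 7.08 ft at depth y = 2.14 ft, the central angle is θ = 2 arccos(1 − 2y/D) = 2.328 rad. Then A = (D²/8)(θ − sin θ) = 10.04 ft² and P = Dθ/2 = 8.243 ft. Hydraulic radius R = A/P = 10.04/8.243 = 1.218 ft. Q_B = (1.486/0.017)·10.04·1.218^(2/3)·√0.0012 = 34.67 ft³/s.
Q_A = 8.693 ft³/s vs Q_B = 34.67 ft³/s, so channel B carries more.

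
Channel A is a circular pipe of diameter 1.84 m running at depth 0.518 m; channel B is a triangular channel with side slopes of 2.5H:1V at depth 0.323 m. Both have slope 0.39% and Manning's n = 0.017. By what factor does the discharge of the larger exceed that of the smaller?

3.72

Channel A: For a circular section of diameter D = 1.84 m at depth y = 0.518 m, the central angle is θ = 2 arccos(1 − 2y/D) = 2.237 rad. Then A = (D²/8)(θ − sin θ) = 0.6141 m² and P = Dθ/2 = 2.058 m. Hydraulic radius R = A/P = 0.6141/2.058 = 0.2984 m. Q_A = (1/0.017)·0.6141·0.2984^(2/3)·√0.0039 = 1.007 m³/s.
Channel B: For a triangular section with side slope z = 2.5: A = zy² = 2.5×0.323² = 0.2608 m²; P = 2y√(1+z²) = 2×0.323×2.693 = 1.739 m. Hydraulic radius R = A/P = 0.2608/1.739 = 0.1499 m. Q_B = (1/0.017)·0.2608·0.1499^(2/3)·√0.0039 = 0.2704 m³/s.
The larger discharge is 1.007 m³/s and the smaller is 0.2704 m³/s; the ratio is 3.72.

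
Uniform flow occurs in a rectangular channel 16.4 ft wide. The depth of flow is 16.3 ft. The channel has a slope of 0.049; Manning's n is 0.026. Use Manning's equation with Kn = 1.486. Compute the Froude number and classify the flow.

Flow area A = b·y = 16.4 × 16.3 = 267.3 ft². Wetted perimeter P = b + 2y = 16.4 + 2×16.3 = 49 ft.
Hydraulic radius R = A/P = 267.3/49 = 5.456 ft.
V = (1.486/n) R^(2/3) √S = (1.486/0.026) × 5.456^(2/3) × √0.049 = 39.21 ft/s. Hydraulic depth D_h = A/T = 267.3/16.4 = 16.3 ft.
Froude number Fr = V/√(g·D_h) = 39.21/√(32.2×16.3) = 1.71, which is greater than 1, so the flow is supercritical.

supercritical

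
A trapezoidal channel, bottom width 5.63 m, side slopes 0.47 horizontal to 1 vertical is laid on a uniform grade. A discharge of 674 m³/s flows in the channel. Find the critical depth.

At critical depth, Q² T / (g A³) = 1, i.e. A³/T = Q²/g = 674²/9.81 = 46310.
Try y = 11.1 m: A³/T = 108700 — over.
Try y = 6.96 m: A³/T = 19530 — short.
Try y = 8.83 m: A³/T = 46230 — ≈ 46310.

y_c = 8.83 m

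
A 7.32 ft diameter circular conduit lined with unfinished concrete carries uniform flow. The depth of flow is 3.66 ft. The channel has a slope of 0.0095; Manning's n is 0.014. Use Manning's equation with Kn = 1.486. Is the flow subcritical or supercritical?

supercritical

For a circular section of diameter D = 7.32 ft at depth y = 3.66 ft, the central angle is θ = 2 arccos(1 − 2y/D) = 3.142 rad. Then A = (D²/8)(θ − sin θ) = 21.04 ft² and P = Dθ/2 = 11.5 ft.
Hydraulic radius R = A/P = 21.04/11.5 = 1.83 ft.
V = (1.486/n) R^(2/3) √S = (1.486/0.014) × 1.83^(2/3) × √0.0095 = 15.48 ft/s. Hydraulic depth D_h = A/T = 21.04/7.32 = 2.875 ft.
Froude number Fr = V/√(g·D_h) = 15.48/√(32.2×2.875) = 1.61, which is greater than 1, so the flow is supercritical.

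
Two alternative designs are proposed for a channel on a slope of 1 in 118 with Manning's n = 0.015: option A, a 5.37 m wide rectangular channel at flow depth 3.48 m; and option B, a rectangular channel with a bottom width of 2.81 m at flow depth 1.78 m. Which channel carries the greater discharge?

Channel A: Flow area A = b·y = 5.37 × 3.48 = 18.69 m². Wetted perimeter P = b + 2y = 5.37 + 2×3.48 = 12.33 m. Hydraulic radius R = A/P = 18.69/12.33 = 1.516 m. Q_A = (1/0.015)·18.69·1.516^(2/3)·√0.008475 = 151.3 m³/s.
Channel B: Flow area A = b·y = 2.81 × 1.78 = 5.002 m². Wetted perimeter P = b + 2y = 2.81 + 2×1.78 = 6.37 m. Hydraulic radius R = A/P = 5.002/6.37 = 0.7852 m. Q_B = (1/0.015)·5.002·0.7852^(2/3)·√0.008475 = 26.13 m³/s.
Q_A = 151.3 m³/s vs Q_B = 26.13 m³/s, so channel A carries more.

channel A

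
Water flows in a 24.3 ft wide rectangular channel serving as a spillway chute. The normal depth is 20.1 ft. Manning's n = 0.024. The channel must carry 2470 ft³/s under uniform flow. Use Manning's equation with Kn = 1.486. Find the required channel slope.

Flow area A = b·y = 24.3 × 20.1 = 488.4 ft². Wetted perimeter P = b + 2y = 24.3 + 2×20.1 = 64.5 ft.
Hydraulic radius R = A/P = 488.4/64.5 = 7.573 ft.
From Manning's equation, S = [nQ / (1.486 A R^(2/3))]² = [0.024 × 2470 / (1.486 × 488.4 × 7.573^(2/3))]² = 0.000449.

S = 0.000449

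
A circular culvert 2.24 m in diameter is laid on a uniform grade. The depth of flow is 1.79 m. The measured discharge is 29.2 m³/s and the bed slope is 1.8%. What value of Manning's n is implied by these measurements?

For a circular section of diameter D = 2.24 m at depth y = 1.79 m, the central angle is θ = 2 arccos(1 − 2y/D) = 4.424 rad. Then A = (D²/8)(θ − sin θ) = 3.376 m² and P = Dθ/2 = 4.955 m.
Hydraulic radius R = A/P = 3.376/4.955 = 0.6814 m.
Rearranging Manning's equation: n = (1/Q) A R^(2/3) S^(1/2) = (1/29.2) × 3.376 × 0.6814^(2/3) × √0.018 = 0.012.

n = 0.012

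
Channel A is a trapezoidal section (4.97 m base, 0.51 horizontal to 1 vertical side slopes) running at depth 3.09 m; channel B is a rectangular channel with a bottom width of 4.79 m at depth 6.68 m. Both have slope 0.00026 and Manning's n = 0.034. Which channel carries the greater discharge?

channel B

Channel A: With bottom width b = 4.97 m and side slope z = 0.51: A = (b + zy)y = (4.97 + 0.51×3.09)×3.09 = 20.23 m²; P = b + 2y√(1+z²) = 4.97 + 2×3.09×1.123 = 11.91 m. Hydraulic radius R = A/P = 20.23/11.91 = 1.699 m. Q_A = (1/0.034)·20.23·1.699^(2/3)·√0.00026 = 13.66 m³/s.
Channel B: Flow area A = b·y = 4.79 × 6.68 = 32 m². Wetted perimeter P = b + 2y = 4.79 + 2×6.68 = 18.15 m. Hydraulic radius R = A/P = 32/18.15 = 1.763 m. Q_B = (1/0.034)·32·1.763^(2/3)·√0.00026 = 22.15 m³/s.
Q_A = 13.66 m³/s vs Q_B = 22.15 m³/s, so channel B carries more.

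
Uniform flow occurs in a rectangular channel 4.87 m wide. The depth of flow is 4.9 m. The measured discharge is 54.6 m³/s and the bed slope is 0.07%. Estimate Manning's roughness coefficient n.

Flow area A = b·y = 4.87 × 4.9 = 23.86 m². Wetted perimeter P = b + 2y = 4.87 + 2×4.9 = 14.67 m.
Hydraulic radius R = A/P = 23.86/14.67 = 1.627 m.
Rearranging Manning's equation: n = (1/Q) A R^(2/3) S^(1/2) = (1/54.6) × 23.86 × 1.627^(2/3) × √0.0007 = 0.016.

n = 0.016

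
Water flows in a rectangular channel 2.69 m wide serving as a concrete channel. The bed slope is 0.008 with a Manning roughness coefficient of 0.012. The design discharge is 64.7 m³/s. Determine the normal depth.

Manning's equation rearranged: A R^(2/3) = nQ / (1·√S) = 0.012 × 64.7 / (√0.008) = 8.68.
Trying y = 2.57 m: A R^(2/3) = 6.363 — short.
Trying y = 4.07 m: A R^(2/3) = 11.03 — over.
Trying y = 3.32 m: A R^(2/3) = 8.674 — close enough.

y_n = 3.32 m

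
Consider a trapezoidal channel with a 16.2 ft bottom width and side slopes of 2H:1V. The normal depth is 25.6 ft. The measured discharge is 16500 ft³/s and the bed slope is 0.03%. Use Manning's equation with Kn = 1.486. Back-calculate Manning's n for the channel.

With bottom width b = 16.2 ft and side slope z = 2: A = (b + zy)y = (16.2 + 2×25.6)×25.6 = 1725 ft²; P = b + 2y√(1+z²) = 16.2 + 2×25.6×2.236 = 130.7 ft.
Hydraulic radius R = A/P = 1725/130.7 = 13.2 ft.
Rearranging Manning's equation: n = (1.486/Q) A R^(2/3) S^(1/2) = (1.486/16500) × 1725 × 13.2^(2/3) × √0.0003 = 0.015.

n = 0.015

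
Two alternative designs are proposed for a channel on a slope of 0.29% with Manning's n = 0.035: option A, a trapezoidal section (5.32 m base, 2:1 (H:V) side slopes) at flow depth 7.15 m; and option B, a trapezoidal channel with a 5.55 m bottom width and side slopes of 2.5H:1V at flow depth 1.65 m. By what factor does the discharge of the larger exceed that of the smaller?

19.9

Channel A: With bottom width b = 5.32 m and side slope z = 2: A = (b + zy)y = (5.32 + 2×7.15)×7.15 = 140.3 m²; P = b + 2y√(1+z²) = 5.32 + 2×7.15×2.236 = 37.3 m. Hydraulic radius R = A/P = 140.3/37.3 = 3.761 m. Q_A = (1/0.035)·140.3·3.761^(2/3)·√0.0029 = 522 m³/s.
Channel B: With bottom width b = 5.55 m and side slope z = 2.5: A = (b + zy)y = (5.55 + 2.5×1.65)×1.65 = 15.96 m²; P = b + 2y√(1+z²) = 5.55 + 2×1.65×2.693 = 14.44 m. Hydraulic radius R = A/P = 15.96/14.44 = 1.106 m. Q_B = (1/0.035)·15.96·1.106^(2/3)·√0.0029 = 26.27 m³/s.
The larger discharge is 522 m³/s and the smaller is 26.27 m³/s; the ratio is 19.9.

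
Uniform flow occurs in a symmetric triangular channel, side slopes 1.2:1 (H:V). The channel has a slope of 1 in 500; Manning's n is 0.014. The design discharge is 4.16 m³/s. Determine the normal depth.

y_n = 1.31 m

Manning's equation rearranged: A R^(2/3) = nQ / (1·√S) = 0.014 × 4.16 / (√0.002) = 1.302.
Try y = 0.989 m: A R^(2/3) = 0.6157 — too small.
Try y = 1.46 m: A R^(2/3) = 1.74 — too large.
Try y = 1.31 m: A R^(2/3) = 1.303 — close enough.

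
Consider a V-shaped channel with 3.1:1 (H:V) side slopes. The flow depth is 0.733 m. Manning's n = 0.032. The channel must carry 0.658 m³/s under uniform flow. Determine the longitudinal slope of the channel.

For a triangular section with side slope z = 3.1: A = zy² = 3.1×0.733² = 1.666 m²; P = 2y√(1+z²) = 2×0.733×3.257 = 4.775 m.
Hydraulic radius R = A/P = 1.666/4.775 = 0.3488 m.
From Manning's equation, S = [nQ / (1 A R^(2/3))]² = [0.032 × 0.658 / (1 × 1.666 × 0.3488^(2/3))]² = 0.000651.

S = 0.000651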